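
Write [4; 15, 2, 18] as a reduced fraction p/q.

2329/573

Fold from the inside: start with 18/1.
  2 + 1/18 = 37/18
  15 + 18/37 = 573/37
  4 + 37/573 = 2329/573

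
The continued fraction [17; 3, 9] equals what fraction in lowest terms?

Fold from the inside: start with 9/1.
  3 + 1/9 = 28/9
  17 + 9/28 = 485/28

485/28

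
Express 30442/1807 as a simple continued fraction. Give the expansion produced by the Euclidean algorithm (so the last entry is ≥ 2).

[16; 1, 5, 1, 1, 10, 6, 2]

30442 = 16×1807 + 1530
1807 = 1×1530 + 277
1530 = 5×277 + 145
277 = 1×145 + 132
145 = 1×132 + 13
132 = 10×13 + 2
13 = 6×2 + 1
2 = 2×1 + 0  (stop)
So 30442/1807 = [16; 1, 5, 1, 1, 10, 6, 2].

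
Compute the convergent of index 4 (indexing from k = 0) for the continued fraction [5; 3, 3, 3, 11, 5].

1978/373

Using pₖ = aₖpₖ₋₁ + pₖ₋₂, qₖ = aₖqₖ₋₁ + qₖ₋₂ (with p₋₁=1, p₋₂=0, q₋₁=0, q₋₂=1):
  k=0: a=5, p=5, q=1
  k=1: a=3, p=16, q=3
  k=2: a=3, p=53, q=10
  k=3: a=3, p=175, q=33
  k=4: a=11, p=1978, q=373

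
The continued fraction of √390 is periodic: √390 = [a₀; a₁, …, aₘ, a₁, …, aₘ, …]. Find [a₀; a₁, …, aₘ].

a₀ = ⌊√390⌋ = 19.
With m₀=0, d₀=1 and mₖ₊₁ = dₖaₖ − mₖ, dₖ₊₁ = (n − mₖ₊₁²)/dₖ, aₖ₊₁ = ⌊(a₀+mₖ₊₁)/dₖ₊₁⌋:
  k=1: m=19, d=29, a=1
  k=2: m=10, d=10, a=2
  k=3: m=10, d=29, a=1
  k=4: m=19, d=1, a=38
d=1 and a=2a₀=38 at k=4, so the next step gives (m, d) = (19, 29) again — its k=1 value — and the period has length 4.

[19; 1, 2, 1, 38]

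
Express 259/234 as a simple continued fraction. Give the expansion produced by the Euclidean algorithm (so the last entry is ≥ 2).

[1; 9, 2, 1, 3, 2]

259 = 1·234 + 25
234 = 9·25 + 9
25 = 2·9 + 7
9 = 1·7 + 2
7 = 3·2 + 1
2 = 2·1 + 0  (stop)
So 259/234 = [1; 9, 2, 1, 3, 2].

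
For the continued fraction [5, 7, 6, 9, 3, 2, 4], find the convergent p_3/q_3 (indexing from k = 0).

2025/394

Using pₖ = aₖpₖ₋₁ + pₖ₋₂, qₖ = aₖqₖ₋₁ + qₖ₋₂ (with p₋₁=1, p₋₂=0, q₋₁=0, q₋₂=1):
  k=0: a=5, p=5, q=1
  k=1: a=7, p=36, q=7
  k=2: a=6, p=221, q=43
  k=3: a=9, p=2025, q=394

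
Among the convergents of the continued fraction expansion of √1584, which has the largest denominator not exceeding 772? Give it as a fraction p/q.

15880/399

√1584 = [39; 1, 3, 1, 78, …] (period length 4).
Convergents:
  p_0/q_0 = 39/1
  p_1/q_1 = 40/1
  p_2/q_2 = 159/4
  p_3/q_3 = 199/5
  p_4/q_4 = 15681/394
  p_5/q_5 = 15880/399
  p_6/q_6 = 63321/1591
q_5 = 399 ≤ 772 < 1591 = q_6, so the answer is 15880/399.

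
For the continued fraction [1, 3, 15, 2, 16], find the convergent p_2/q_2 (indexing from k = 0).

Using pₖ = aₖpₖ₋₁ + pₖ₋₂, qₖ = aₖqₖ₋₁ + qₖ₋₂ (with p₋₁=1, p₋₂=0, q₋₁=0, q₋₂=1):
  k=0: a=1, p=1, q=1
  k=1: a=3, p=4, q=3
  k=2: a=15, p=61, q=46

61/46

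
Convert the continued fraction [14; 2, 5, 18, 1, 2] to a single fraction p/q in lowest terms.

Fold from the inside: start with 2/1.
  1 + 1/2 = 3/2
  18 + 2/3 = 56/3
  5 + 3/56 = 283/56
  2 + 56/283 = 622/283
  14 + 283/622 = 8991/622

8991/622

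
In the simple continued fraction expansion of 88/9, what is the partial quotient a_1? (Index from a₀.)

88 = 9·9 + 7   →  a_0 = 9
9 = 1·7 + 2   →  a_1 = 1

1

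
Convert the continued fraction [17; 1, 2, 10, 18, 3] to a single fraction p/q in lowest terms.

Using pₖ = aₖpₖ₋₁ + pₖ₋₂ and qₖ = aₖqₖ₋₁ + qₖ₋₂:
  k=0: a=17, p=17, q=1
  k=1: a=1, p=18, q=1
  k=2: a=2, p=53, q=3
  k=3: a=10, p=548, q=31
  k=4: a=18, p=9917, q=561
  k=5: a=3, p=30299, q=1714

30299/1714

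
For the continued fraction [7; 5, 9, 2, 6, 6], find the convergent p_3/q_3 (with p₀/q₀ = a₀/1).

698/97

Using pₖ = aₖpₖ₋₁ + pₖ₋₂, qₖ = aₖqₖ₋₁ + qₖ₋₂ (with p₋₁=1, p₋₂=0, q₋₁=0, q₋₂=1):
  k=0: a=7, p=7, q=1
  k=1: a=5, p=36, q=5
  k=2: a=9, p=331, q=46
  k=3: a=2, p=698, q=97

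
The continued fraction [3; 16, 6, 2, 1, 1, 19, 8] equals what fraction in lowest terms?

Using pₖ = aₖpₖ₋₁ + pₖ₋₂ and qₖ = aₖqₖ₋₁ + qₖ₋₂:
  k=0: a=3, p=3, q=1
  k=1: a=16, p=49, q=16
  k=2: a=6, p=297, q=97
  k=3: a=2, p=643, q=210
  k=4: a=1, p=940, q=307
  k=5: a=1, p=1583, q=517
  k=6: a=19, p=31017, q=10130
  k=7: a=8, p=249719, q=81557

249719/81557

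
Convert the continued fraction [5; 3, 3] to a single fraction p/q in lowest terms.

Using pₖ = aₖpₖ₋₁ + pₖ₋₂ and qₖ = aₖqₖ₋₁ + qₖ₋₂:
  k=0: a=5, p=5, q=1
  k=1: a=3, p=16, q=3
  k=2: a=3, p=53, q=10

53/10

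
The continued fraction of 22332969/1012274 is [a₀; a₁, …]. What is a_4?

22332969 = 22·1012274 + 62941   →  a_0 = 22
1012274 = 16·62941 + 5218   →  a_1 = 16
62941 = 12·5218 + 325   →  a_2 = 12
5218 = 16·325 + 18   →  a_3 = 16
325 = 18·18 + 1   →  a_4 = 18

18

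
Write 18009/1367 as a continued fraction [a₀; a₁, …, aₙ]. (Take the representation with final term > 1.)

[13; 5, 1, 2, 1, 9, 6]

18009 = 13×1367 + 238
1367 = 5×238 + 177
238 = 1×177 + 61
177 = 2×61 + 55
61 = 1×55 + 6
55 = 9×6 + 1
6 = 6×1 + 0  (stop)
So 18009/1367 = [13; 5, 1, 2, 1, 9, 6].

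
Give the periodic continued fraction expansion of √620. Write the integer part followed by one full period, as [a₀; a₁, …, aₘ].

[24; 1, 8, 1, 48]

a₀ = ⌊√620⌋ = 24.
With m₀=0, d₀=1 and mₖ₊₁ = dₖaₖ − mₖ, dₖ₊₁ = (n − mₖ₊₁²)/dₖ, aₖ₊₁ = ⌊(a₀+mₖ₊₁)/dₖ₊₁⌋:
  k=1: m=24, d=44, a=1
  k=2: m=20, d=5, a=8
  k=3: m=20, d=44, a=1
  k=4: m=24, d=1, a=48
d=1 and a=2a₀=48 at k=4, so the next step gives (m, d) = (24, 44) again — its k=1 value — and the period has length 4.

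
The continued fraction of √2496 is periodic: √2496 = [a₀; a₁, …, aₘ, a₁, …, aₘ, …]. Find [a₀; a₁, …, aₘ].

a₀ = ⌊√2496⌋ = 49.

[49; 1, 23, 1, 98]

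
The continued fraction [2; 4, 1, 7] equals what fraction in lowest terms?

Fold from the inside: start with 7/1.
  1 + 1/7 = 8/7
  4 + 7/8 = 39/8
  2 + 8/39 = 86/39

86/39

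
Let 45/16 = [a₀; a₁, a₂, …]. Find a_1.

45 = 2·16 + 13   →  a_0 = 2
16 = 1·13 + 3   →  a_1 = 1

1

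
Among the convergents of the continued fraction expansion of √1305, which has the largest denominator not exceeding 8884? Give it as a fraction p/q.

167041/4624

√1305 = [36; 8, 72, …] (period length 2).
Convergents:
  p_0/q_0 = 36/1
  p_1/q_1 = 289/8
  p_2/q_2 = 20844/577
  p_3/q_3 = 167041/4624
  p_4/q_4 = 12047796/333505
q_3 = 4624 ≤ 8884 < 333505 = q_4, so the answer is 167041/4624.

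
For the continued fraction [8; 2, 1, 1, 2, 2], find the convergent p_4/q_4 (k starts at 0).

Using pₖ = aₖpₖ₋₁ + pₖ₋₂, qₖ = aₖqₖ₋₁ + qₖ₋₂ (with p₋₁=1, p₋₂=0, q₋₁=0, q₋₂=1):
  k=0: a=8, p=8, q=1
  k=1: a=2, p=17, q=2
  k=2: a=1, p=25, q=3
  k=3: a=1, p=42, q=5
  k=4: a=2, p=109, q=13

109/13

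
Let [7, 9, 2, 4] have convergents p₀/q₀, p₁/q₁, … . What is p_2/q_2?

Using pₖ = aₖpₖ₋₁ + pₖ₋₂, qₖ = aₖqₖ₋₁ + qₖ₋₂ (with p₋₁=1, p₋₂=0, q₋₁=0, q₋₂=1):
  k=0: a=7, p=7, q=1
  k=1: a=9, p=64, q=9
  k=2: a=2, p=135, q=19

135/19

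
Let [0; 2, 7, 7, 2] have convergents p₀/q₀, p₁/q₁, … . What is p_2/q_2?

7/15

Using pₖ = aₖpₖ₋₁ + pₖ₋₂, qₖ = aₖqₖ₋₁ + qₖ₋₂ (with p₋₁=1, p₋₂=0, q₋₁=0, q₋₂=1):
  k=0: a=0, p=0, q=1
  k=1: a=2, p=1, q=2
  k=2: a=7, p=7, q=15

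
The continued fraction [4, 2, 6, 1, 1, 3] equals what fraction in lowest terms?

Fold from the inside: start with 3/1.
  1 + 1/3 = 4/3
  1 + 3/4 = 7/4
  6 + 4/7 = 46/7
  2 + 7/46 = 99/46
  4 + 46/99 = 442/99

442/99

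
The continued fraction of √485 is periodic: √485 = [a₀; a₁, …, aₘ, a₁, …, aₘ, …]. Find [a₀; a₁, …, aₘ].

[22; 44]

a₀ = ⌊√485⌋ = 22.
With m₀=0, d₀=1 and mₖ₊₁ = dₖaₖ − mₖ, dₖ₊₁ = (n − mₖ₊₁²)/dₖ, aₖ₊₁ = ⌊(a₀+mₖ₊₁)/dₖ₊₁⌋:
  k=1: m=22, d=1, a=44
d=1 and a=2a₀=44 at k=1, so the next step gives (m, d) = (22, 1) again — its k=1 value — and the period has length 1.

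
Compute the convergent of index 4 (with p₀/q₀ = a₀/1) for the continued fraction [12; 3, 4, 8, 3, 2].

Using pₖ = aₖpₖ₋₁ + pₖ₋₂, qₖ = aₖqₖ₋₁ + qₖ₋₂ (with p₋₁=1, p₋₂=0, q₋₁=0, q₋₂=1):
  k=0: a=12, p=12, q=1
  k=1: a=3, p=37, q=3
  k=2: a=4, p=160, q=13
  k=3: a=8, p=1317, q=107
  k=4: a=3, p=4111, q=334

4111/334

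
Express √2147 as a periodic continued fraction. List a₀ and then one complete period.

a₀ = ⌊√2147⌋ = 46.
With m₀=0, d₀=1 and mₖ₊₁ = dₖaₖ − mₖ, dₖ₊₁ = (n − mₖ₊₁²)/dₖ, aₖ₊₁ = ⌊(a₀+mₖ₊₁)/dₖ₊₁⌋:
  k=1: m=46, d=31, a=2
  k=2: m=16, d=61, a=1
  k=3: m=45, d=2, a=45
  k=4: m=45, d=61, a=1
  k=5: m=16, d=31, a=2
  k=6: m=46, d=1, a=92
d=1 and a=2a₀=92 at k=6, so the next step gives (m, d) = (46, 31) again — its k=1 value — and the period has length 6.

[46; 2, 1, 45, 1, 2, 92]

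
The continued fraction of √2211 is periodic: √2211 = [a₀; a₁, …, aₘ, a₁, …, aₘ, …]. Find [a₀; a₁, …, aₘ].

[47; 47, 94]

a₀ = ⌊√2211⌋ = 47.
With m₀=0, d₀=1 and mₖ₊₁ = dₖaₖ − mₖ, dₖ₊₁ = (n − mₖ₊₁²)/dₖ, aₖ₊₁ = ⌊(a₀+mₖ₊₁)/dₖ₊₁⌋:
  k=1: m=47, d=2, a=47
  k=2: m=47, d=1, a=94
d=1 and a=2a₀=94 at k=2, so the next step gives (m, d) = (47, 2) again — its k=1 value — and the period has length 2.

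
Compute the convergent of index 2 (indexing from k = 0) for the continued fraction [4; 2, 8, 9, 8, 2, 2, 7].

Using pₖ = aₖpₖ₋₁ + pₖ₋₂, qₖ = aₖqₖ₋₁ + qₖ₋₂ (with p₋₁=1, p₋₂=0, q₋₁=0, q₋₂=1):
  k=0: a=4, p=4, q=1
  k=1: a=2, p=9, q=2
  k=2: a=8, p=76, q=17

76/17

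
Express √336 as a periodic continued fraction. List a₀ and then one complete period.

[18; 3, 36]

a₀ = ⌊√336⌋ = 18.
With m₀=0, d₀=1 and mₖ₊₁ = dₖaₖ − mₖ, dₖ₊₁ = (n − mₖ₊₁²)/dₖ, aₖ₊₁ = ⌊(a₀+mₖ₊₁)/dₖ₊₁⌋:
  k=1: m=18, d=12, a=3
  k=2: m=18, d=1, a=36
d=1 and a=2a₀=36 at k=2, so the next step gives (m, d) = (18, 12) again — its k=1 value — and the period has length 2.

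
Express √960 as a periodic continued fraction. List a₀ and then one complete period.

[30; 1, 60]

a₀ = ⌊√960⌋ = 30.
With m₀=0, d₀=1 and mₖ₊₁ = dₖaₖ − mₖ, dₖ₊₁ = (n − mₖ₊₁²)/dₖ, aₖ₊₁ = ⌊(a₀+mₖ₊₁)/dₖ₊₁⌋:
  k=1: m=30, d=60, a=1
  k=2: m=30, d=1, a=60
d=1 and a=2a₀=60 at k=2, so the next step gives (m, d) = (30, 60) again — its k=1 value — and the period has length 2.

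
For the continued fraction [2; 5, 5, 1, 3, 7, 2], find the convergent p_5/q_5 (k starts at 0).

Using pₖ = aₖpₖ₋₁ + pₖ₋₂, qₖ = aₖqₖ₋₁ + qₖ₋₂ (with p₋₁=1, p₋₂=0, q₋₁=0, q₋₂=1):
  k=0: a=2, p=2, q=1
  k=1: a=5, p=11, q=5
  k=2: a=5, p=57, q=26
  k=3: a=1, p=68, q=31
  k=4: a=3, p=261, q=119
  k=5: a=7, p=1895, q=864

1895/864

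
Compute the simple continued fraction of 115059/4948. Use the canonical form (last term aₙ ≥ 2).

[23; 3, 1, 16, 2, 3, 10]

115059 = 23×4948 + 1255
4948 = 3×1255 + 1183
1255 = 1×1183 + 72
1183 = 16×72 + 31
72 = 2×31 + 10
31 = 3×10 + 1
10 = 10×1 + 0  (stop)
So 115059/4948 = [23; 3, 1, 16, 2, 3, 10].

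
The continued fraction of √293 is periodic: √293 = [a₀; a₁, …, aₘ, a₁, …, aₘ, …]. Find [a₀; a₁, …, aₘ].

[17; 8, 1, 1, 8, 34]

a₀ = ⌊√293⌋ = 17.
With m₀=0, d₀=1 and mₖ₊₁ = dₖaₖ − mₖ, dₖ₊₁ = (n − mₖ₊₁²)/dₖ, aₖ₊₁ = ⌊(a₀+mₖ₊₁)/dₖ₊₁⌋:
  k=1: m=17, d=4, a=8
  k=2: m=15, d=17, a=1
  k=3: m=2, d=17, a=1
  k=4: m=15, d=4, a=8
  k=5: m=17, d=1, a=34
d=1 and a=2a₀=34 at k=5, so the next step gives (m, d) = (17, 4) again — its k=1 value — and the period has length 5.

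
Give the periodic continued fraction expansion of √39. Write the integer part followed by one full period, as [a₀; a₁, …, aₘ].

a₀ = ⌊√39⌋ = 6.
With m₀=0, d₀=1 and mₖ₊₁ = dₖaₖ − mₖ, dₖ₊₁ = (n − mₖ₊₁²)/dₖ, aₖ₊₁ = ⌊(a₀+mₖ₊₁)/dₖ₊₁⌋:
  k=1: m=6, d=3, a=4
  k=2: m=6, d=1, a=12
d=1 and a=2a₀=12 at k=2, so the next step gives (m, d) = (6, 3) again — its k=1 value — and the period has length 2.

[6; 4, 12]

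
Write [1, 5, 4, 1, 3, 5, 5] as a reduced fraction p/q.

Using pₖ = aₖpₖ₋₁ + pₖ₋₂ and qₖ = aₖqₖ₋₁ + qₖ₋₂:
  k=0: a=1, p=1, q=1
  k=1: a=5, p=6, q=5
  k=2: a=4, p=25, q=21
  k=3: a=1, p=31, q=26
  k=4: a=3, p=118, q=99
  k=5: a=5, p=621, q=521
  k=6: a=5, p=3223, q=2704

3223/2704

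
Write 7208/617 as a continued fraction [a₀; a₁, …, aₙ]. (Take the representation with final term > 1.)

[11; 1, 2, 6, 1, 3, 7]

7208 = 11·617 + 421
617 = 1·421 + 196
421 = 2·196 + 29
196 = 6·29 + 22
29 = 1·22 + 7
22 = 3·7 + 1
7 = 7·1 + 0  (stop)
So 7208/617 = [11; 1, 2, 6, 1, 3, 7].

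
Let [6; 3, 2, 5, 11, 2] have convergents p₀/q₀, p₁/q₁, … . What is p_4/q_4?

Using pₖ = aₖpₖ₋₁ + pₖ₋₂, qₖ = aₖqₖ₋₁ + qₖ₋₂ (with p₋₁=1, p₋₂=0, q₋₁=0, q₋₂=1):
  k=0: a=6, p=6, q=1
  k=1: a=3, p=19, q=3
  k=2: a=2, p=44, q=7
  k=3: a=5, p=239, q=38
  k=4: a=11, p=2673, q=425

2673/425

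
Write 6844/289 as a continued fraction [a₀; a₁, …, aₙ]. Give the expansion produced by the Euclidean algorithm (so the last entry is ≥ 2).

[23; 1, 2, 7, 13]

6844 = 23·289 + 197
289 = 1·197 + 92
197 = 2·92 + 13
92 = 7·13 + 1
13 = 13·1 + 0  (stop)
So 6844/289 = [23; 1, 2, 7, 13].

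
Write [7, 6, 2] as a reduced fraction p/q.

Using pₖ = aₖpₖ₋₁ + pₖ₋₂ and qₖ = aₖqₖ₋₁ + qₖ₋₂:
  k=0: a=7, p=7, q=1
  k=1: a=6, p=43, q=6
  k=2: a=2, p=93, q=13

93/13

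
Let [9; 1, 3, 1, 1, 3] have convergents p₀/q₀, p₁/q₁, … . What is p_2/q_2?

Using pₖ = aₖpₖ₋₁ + pₖ₋₂, qₖ = aₖqₖ₋₁ + qₖ₋₂ (with p₋₁=1, p₋₂=0, q₋₁=0, q₋₂=1):
  k=0: a=9, p=9, q=1
  k=1: a=1, p=10, q=1
  k=2: a=3, p=39, q=4

39/4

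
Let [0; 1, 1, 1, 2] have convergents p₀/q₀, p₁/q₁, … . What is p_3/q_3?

Using pₖ = aₖpₖ₋₁ + pₖ₋₂, qₖ = aₖqₖ₋₁ + qₖ₋₂ (with p₋₁=1, p₋₂=0, q₋₁=0, q₋₂=1):
  k=0: a=0, p=0, q=1
  k=1: a=1, p=1, q=1
  k=2: a=1, p=1, q=2
  k=3: a=1, p=2, q=3

2/3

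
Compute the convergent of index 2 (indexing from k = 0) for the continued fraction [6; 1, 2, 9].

20/3

Using pₖ = aₖpₖ₋₁ + pₖ₋₂, qₖ = aₖqₖ₋₁ + qₖ₋₂ (with p₋₁=1, p₋₂=0, q₋₁=0, q₋₂=1):
  k=0: a=6, p=6, q=1
  k=1: a=1, p=7, q=1
  k=2: a=2, p=20, q=3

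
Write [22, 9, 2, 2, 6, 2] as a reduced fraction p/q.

14347/649

Using pₖ = aₖpₖ₋₁ + pₖ₋₂ and qₖ = aₖqₖ₋₁ + qₖ₋₂:
  k=0: a=22, p=22, q=1
  k=1: a=9, p=199, q=9
  k=2: a=2, p=420, q=19
  k=3: a=2, p=1039, q=47
  k=4: a=6, p=6654, q=301
  k=5: a=2, p=14347, q=649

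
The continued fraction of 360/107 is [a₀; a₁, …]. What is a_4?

360 = 3·107 + 39   →  a_0 = 3
107 = 2·39 + 29   →  a_1 = 2
39 = 1·29 + 10   →  a_2 = 1
29 = 2·10 + 9   →  a_3 = 2
10 = 1·9 + 1   →  a_4 = 1

1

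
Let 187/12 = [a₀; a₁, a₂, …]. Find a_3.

187 = 15·12 + 7   →  a_0 = 15
12 = 1·7 + 5   →  a_1 = 1
7 = 1·5 + 2   →  a_2 = 1
5 = 2·2 + 1   →  a_3 = 2

2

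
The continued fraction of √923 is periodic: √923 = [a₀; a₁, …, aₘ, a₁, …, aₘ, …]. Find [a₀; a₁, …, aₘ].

[30; 2, 1, 1, 1, 2, 60]

a₀ = ⌊√923⌋ = 30.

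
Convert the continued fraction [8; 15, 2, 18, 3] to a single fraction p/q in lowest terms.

14113/1750

Using pₖ = aₖpₖ₋₁ + pₖ₋₂ and qₖ = aₖqₖ₋₁ + qₖ₋₂:
  k=0: a=8, p=8, q=1
  k=1: a=15, p=121, q=15
  k=2: a=2, p=250, q=31
  k=3: a=18, p=4621, q=573
  k=4: a=3, p=14113, q=1750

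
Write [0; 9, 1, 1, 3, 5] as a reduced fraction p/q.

Fold from the inside: start with 5/1.
  3 + 1/5 = 16/5
  1 + 5/16 = 21/16
  1 + 16/21 = 37/21
  9 + 21/37 = 354/37
  0 + 37/354 = 37/354

37/354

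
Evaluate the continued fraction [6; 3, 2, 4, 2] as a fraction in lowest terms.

434/69

Fold from the inside: start with 2/1.
  4 + 1/2 = 9/2
  2 + 2/9 = 20/9
  3 + 9/20 = 69/20
  6 + 20/69 = 434/69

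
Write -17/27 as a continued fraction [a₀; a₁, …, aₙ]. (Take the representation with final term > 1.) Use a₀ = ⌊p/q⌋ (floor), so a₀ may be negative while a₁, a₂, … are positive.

[-1; 2, 1, 2, 3]

-17 = -1×27 + 10
27 = 2×10 + 7
10 = 1×7 + 3
7 = 2×3 + 1
3 = 3×1 + 0  (stop)
So -17/27 = [-1; 2, 1, 2, 3].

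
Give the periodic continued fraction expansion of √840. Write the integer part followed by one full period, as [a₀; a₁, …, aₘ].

a₀ = ⌊√840⌋ = 28.
With m₀=0, d₀=1 and mₖ₊₁ = dₖaₖ − mₖ, dₖ₊₁ = (n − mₖ₊₁²)/dₖ, aₖ₊₁ = ⌊(a₀+mₖ₊₁)/dₖ₊₁⌋:
  k=1: m=28, d=56, a=1
  k=2: m=28, d=1, a=56
d=1 and a=2a₀=56 at k=2, so the next step gives (m, d) = (28, 56) again — its k=1 value — and the period has length 2.

[28; 1, 56]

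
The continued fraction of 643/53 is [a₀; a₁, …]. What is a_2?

1

643 = 12·53 + 7   →  a_0 = 12
53 = 7·7 + 4   →  a_1 = 7
7 = 1·4 + 3   →  a_2 = 1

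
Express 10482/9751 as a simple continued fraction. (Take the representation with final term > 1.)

10482 = 1*9751 + 731
9751 = 13*731 + 248
731 = 2*248 + 235
248 = 1*235 + 13
235 = 18*13 + 1
13 = 13*1 + 0  (stop)
So 10482/9751 = [1; 13, 2, 1, 18, 13].

[1; 13, 2, 1, 18, 13]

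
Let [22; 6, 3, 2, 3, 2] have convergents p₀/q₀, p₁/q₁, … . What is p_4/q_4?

Using pₖ = aₖpₖ₋₁ + pₖ₋₂, qₖ = aₖqₖ₋₁ + qₖ₋₂ (with p₋₁=1, p₋₂=0, q₋₁=0, q₋₂=1):
  k=0: a=22, p=22, q=1
  k=1: a=6, p=133, q=6
  k=2: a=3, p=421, q=19
  k=3: a=2, p=975, q=44
  k=4: a=3, p=3346, q=151

3346/151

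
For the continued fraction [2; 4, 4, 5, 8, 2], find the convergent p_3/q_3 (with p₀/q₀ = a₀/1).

199/89

Using pₖ = aₖpₖ₋₁ + pₖ₋₂, qₖ = aₖqₖ₋₁ + qₖ₋₂ (with p₋₁=1, p₋₂=0, q₋₁=0, q₋₂=1):
  k=0: a=2, p=2, q=1
  k=1: a=4, p=9, q=4
  k=2: a=4, p=38, q=17
  k=3: a=5, p=199, q=89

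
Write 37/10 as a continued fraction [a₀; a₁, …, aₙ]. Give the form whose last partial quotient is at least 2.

37 = 3*10 + 7
10 = 1*7 + 3
7 = 2*3 + 1
3 = 3*1 + 0  (stop)
So 37/10 = [3; 1, 2, 3].

[3; 1, 2, 3]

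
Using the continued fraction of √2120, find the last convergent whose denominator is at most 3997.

97474/2117

√2120 = [46; 23, 92, …] (period length 2).
Convergents:
  p_0/q_0 = 46/1
  p_1/q_1 = 1059/23
  p_2/q_2 = 97474/2117
  p_3/q_3 = 2242961/48714
q_2 = 2117 ≤ 3997 < 48714 = q_3, so the answer is 97474/2117.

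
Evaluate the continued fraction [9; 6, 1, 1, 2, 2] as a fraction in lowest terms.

723/79

Fold from the inside: start with 2/1.
  2 + 1/2 = 5/2
  1 + 2/5 = 7/5
  1 + 5/7 = 12/7
  6 + 7/12 = 79/12
  9 + 12/79 = 723/79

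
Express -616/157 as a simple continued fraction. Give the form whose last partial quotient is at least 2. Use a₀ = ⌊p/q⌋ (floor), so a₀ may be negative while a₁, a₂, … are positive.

-616 = -4*157 + 12
157 = 13*12 + 1
12 = 12*1 + 0  (stop)
So -616/157 = [-4; 13, 12].

[-4; 13, 12]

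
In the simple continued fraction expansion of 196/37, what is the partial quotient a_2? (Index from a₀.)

196 = 5·37 + 11   →  a_0 = 5
37 = 3·11 + 4   →  a_1 = 3
11 = 2·4 + 3   →  a_2 = 2

2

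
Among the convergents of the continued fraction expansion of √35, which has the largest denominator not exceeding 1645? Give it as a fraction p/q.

9235/1561

√35 = [5; 1, 10, …] (period length 2).
Convergents:
  p_0/q_0 = 5/1
  p_1/q_1 = 6/1
  p_2/q_2 = 65/11
  p_3/q_3 = 71/12
  p_4/q_4 = 775/131
  p_5/q_5 = 846/143
  p_6/q_6 = 9235/1561
  p_7/q_7 = 10081/1704
q_6 = 1561 ≤ 1645 < 1704 = q_7, so the answer is 9235/1561.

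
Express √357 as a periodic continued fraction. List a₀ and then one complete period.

[18; 1, 8, 2, 8, 1, 36]

a₀ = ⌊√357⌋ = 18.
With m₀=0, d₀=1 and mₖ₊₁ = dₖaₖ − mₖ, dₖ₊₁ = (n − mₖ₊₁²)/dₖ, aₖ₊₁ = ⌊(a₀+mₖ₊₁)/dₖ₊₁⌋:
  k=1: m=18, d=33, a=1
  k=2: m=15, d=4, a=8
  k=3: m=17, d=17, a=2
  k=4: m=17, d=4, a=8
  k=5: m=15, d=33, a=1
  k=6: m=18, d=1, a=36
d=1 and a=2a₀=36 at k=6, so the next step gives (m, d) = (18, 33) again — its k=1 value — and the period has length 6.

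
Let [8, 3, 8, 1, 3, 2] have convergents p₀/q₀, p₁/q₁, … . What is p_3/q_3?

233/28

Using pₖ = aₖpₖ₋₁ + pₖ₋₂, qₖ = aₖqₖ₋₁ + qₖ₋₂ (with p₋₁=1, p₋₂=0, q₋₁=0, q₋₂=1):
  k=0: a=8, p=8, q=1
  k=1: a=3, p=25, q=3
  k=2: a=8, p=208, q=25
  k=3: a=1, p=233, q=28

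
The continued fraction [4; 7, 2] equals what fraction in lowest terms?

Fold from the inside: start with 2/1.
  7 + 1/2 = 15/2
  4 + 2/15 = 62/15

62/15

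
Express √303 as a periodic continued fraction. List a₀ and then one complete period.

[17; 2, 2, 5, 2, 2, 34]

a₀ = ⌊√303⌋ = 17.
With m₀=0, d₀=1 and mₖ₊₁ = dₖaₖ − mₖ, dₖ₊₁ = (n − mₖ₊₁²)/dₖ, aₖ₊₁ = ⌊(a₀+mₖ₊₁)/dₖ₊₁⌋:
  k=1: m=17, d=14, a=2
  k=2: m=11, d=13, a=2
  k=3: m=15, d=6, a=5
  k=4: m=15, d=13, a=2
  k=5: m=11, d=14, a=2
  k=6: m=17, d=1, a=34
d=1 and a=2a₀=34 at k=6, so the next step gives (m, d) = (17, 14) again — its k=1 value — and the period has length 6.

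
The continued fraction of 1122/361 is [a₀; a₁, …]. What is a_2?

3

1122 = 3·361 + 39   →  a_0 = 3
361 = 9·39 + 10   →  a_1 = 9
39 = 3·10 + 9   →  a_2 = 3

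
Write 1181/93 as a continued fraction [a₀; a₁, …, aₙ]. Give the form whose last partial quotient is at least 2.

[12; 1, 2, 3, 9]

1181 = 12*93 + 65
93 = 1*65 + 28
65 = 2*28 + 9
28 = 3*9 + 1
9 = 9*1 + 0  (stop)
So 1181/93 = [12; 1, 2, 3, 9].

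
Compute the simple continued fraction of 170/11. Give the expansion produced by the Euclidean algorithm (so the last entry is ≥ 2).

[15; 2, 5]

170 = 15*11 + 5
11 = 2*5 + 1
5 = 5*1 + 0  (stop)
So 170/11 = [15; 2, 5].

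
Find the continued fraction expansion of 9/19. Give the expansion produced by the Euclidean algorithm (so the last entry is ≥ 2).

9 = 0·19 + 9
19 = 2·9 + 1
9 = 9·1 + 0  (stop)
So 9/19 = [0; 2, 9].

[0; 2, 9]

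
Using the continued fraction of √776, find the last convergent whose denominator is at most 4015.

√776 = [27; 1, 5, 1, 54, …] (period length 4).
Convergents:
  p_0/q_0 = 27/1
  p_1/q_1 = 28/1
  p_2/q_2 = 167/6
  p_3/q_3 = 195/7
  p_4/q_4 = 10697/384
  p_5/q_5 = 10892/391
  p_6/q_6 = 65157/2339
  p_7/q_7 = 76049/2730
  p_8/q_8 = 4171803/149759
q_7 = 2730 ≤ 4015 < 149759 = q_8, so the answer is 76049/2730.

76049/2730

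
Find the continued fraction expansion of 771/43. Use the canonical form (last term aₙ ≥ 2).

771 = 17·43 + 40
43 = 1·40 + 3
40 = 13·3 + 1
3 = 3·1 + 0  (stop)
So 771/43 = [17; 1, 13, 3].

[17; 1, 13, 3]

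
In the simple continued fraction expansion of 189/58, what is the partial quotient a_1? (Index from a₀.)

3

189 = 3·58 + 15   →  a_0 = 3
58 = 3·15 + 13   →  a_1 = 3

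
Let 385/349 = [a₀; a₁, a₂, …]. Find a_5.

1

385 = 1·349 + 36   →  a_0 = 1
349 = 9·36 + 25   →  a_1 = 9
36 = 1·25 + 11   →  a_2 = 1
25 = 2·11 + 3   →  a_3 = 2
11 = 3·3 + 2   →  a_4 = 3
3 = 1·2 + 1   →  a_5 = 1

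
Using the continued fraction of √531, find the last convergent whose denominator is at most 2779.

24403/1059

√531 = [23; 23, 46, …] (period length 2).
Convergents:
  p_0/q_0 = 23/1
  p_1/q_1 = 530/23
  p_2/q_2 = 24403/1059
  p_3/q_3 = 561799/24380
q_2 = 1059 ≤ 2779 < 24380 = q_3, so the answer is 24403/1059.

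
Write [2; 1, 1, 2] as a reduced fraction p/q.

Using pₖ = aₖpₖ₋₁ + pₖ₋₂ and qₖ = aₖqₖ₋₁ + qₖ₋₂:
  k=0: a=2, p=2, q=1
  k=1: a=1, p=3, q=1
  k=2: a=1, p=5, q=2
  k=3: a=2, p=13, q=5

13/5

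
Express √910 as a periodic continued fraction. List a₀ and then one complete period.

[30; 6, 60]

a₀ = ⌊√910⌋ = 30.
With m₀=0, d₀=1 and mₖ₊₁ = dₖaₖ − mₖ, dₖ₊₁ = (n − mₖ₊₁²)/dₖ, aₖ₊₁ = ⌊(a₀+mₖ₊₁)/dₖ₊₁⌋:
  k=1: m=30, d=10, a=6
  k=2: m=30, d=1, a=60
d=1 and a=2a₀=60 at k=2, so the next step gives (m, d) = (30, 10) again — its k=1 value — and the period has length 2.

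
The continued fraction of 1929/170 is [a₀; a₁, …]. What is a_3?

1929 = 11·170 + 59   →  a_0 = 11
170 = 2·59 + 52   →  a_1 = 2
59 = 1·52 + 7   →  a_2 = 1
52 = 7·7 + 3   →  a_3 = 7

7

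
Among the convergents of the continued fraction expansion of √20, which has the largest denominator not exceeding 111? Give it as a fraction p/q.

161/36

√20 = [4; 2, 8, …] (period length 2).
Convergents:
  p_0/q_0 = 4/1
  p_1/q_1 = 9/2
  p_2/q_2 = 76/17
  p_3/q_3 = 161/36
  p_4/q_4 = 1364/305
q_3 = 36 ≤ 111 < 305 = q_4, so the answer is 161/36.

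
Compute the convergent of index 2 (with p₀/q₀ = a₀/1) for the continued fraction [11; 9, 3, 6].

Using pₖ = aₖpₖ₋₁ + pₖ₋₂, qₖ = aₖqₖ₋₁ + qₖ₋₂ (with p₋₁=1, p₋₂=0, q₋₁=0, q₋₂=1):
  k=0: a=11, p=11, q=1
  k=1: a=9, p=100, q=9
  k=2: a=3, p=311, q=28

311/28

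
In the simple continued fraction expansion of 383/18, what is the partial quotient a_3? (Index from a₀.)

1

383 = 21·18 + 5   →  a_0 = 21
18 = 3·5 + 3   →  a_1 = 3
5 = 1·3 + 2   →  a_2 = 1
3 = 1·2 + 1   →  a_3 = 1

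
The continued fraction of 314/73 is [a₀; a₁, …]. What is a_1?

3

314 = 4·73 + 22   →  a_0 = 4
73 = 3·22 + 7   →  a_1 = 3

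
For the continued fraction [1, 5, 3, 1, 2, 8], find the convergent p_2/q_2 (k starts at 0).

19/16

Using pₖ = aₖpₖ₋₁ + pₖ₋₂, qₖ = aₖqₖ₋₁ + qₖ₋₂ (with p₋₁=1, p₋₂=0, q₋₁=0, q₋₂=1):
  k=0: a=1, p=1, q=1
  k=1: a=5, p=6, q=5
  k=2: a=3, p=19, q=16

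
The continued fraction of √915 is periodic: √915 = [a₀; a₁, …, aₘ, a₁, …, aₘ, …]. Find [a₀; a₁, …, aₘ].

[30; 4, 60]

a₀ = ⌊√915⌋ = 30.
With m₀=0, d₀=1 and mₖ₊₁ = dₖaₖ − mₖ, dₖ₊₁ = (n − mₖ₊₁²)/dₖ, aₖ₊₁ = ⌊(a₀+mₖ₊₁)/dₖ₊₁⌋:
  k=1: m=30, d=15, a=4
  k=2: m=30, d=1, a=60
d=1 and a=2a₀=60 at k=2, so the next step gives (m, d) = (30, 15) again — its k=1 value — and the period has length 2.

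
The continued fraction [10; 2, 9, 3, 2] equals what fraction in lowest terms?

Fold from the inside: start with 2/1.
  3 + 1/2 = 7/2
  9 + 2/7 = 65/7
  2 + 7/65 = 137/65
  10 + 65/137 = 1435/137

1435/137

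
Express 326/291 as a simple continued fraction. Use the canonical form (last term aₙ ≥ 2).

326 = 1·291 + 35
291 = 8·35 + 11
35 = 3·11 + 2
11 = 5·2 + 1
2 = 2·1 + 0  (stop)
So 326/291 = [1; 8, 3, 5, 2].

[1; 8, 3, 5, 2]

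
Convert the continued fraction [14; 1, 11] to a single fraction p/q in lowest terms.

Fold from the inside: start with 11/1.
  1 + 1/11 = 12/11
  14 + 11/12 = 179/12

179/12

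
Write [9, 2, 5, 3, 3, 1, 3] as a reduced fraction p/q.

5381/569

Using pₖ = aₖpₖ₋₁ + pₖ₋₂ and qₖ = aₖqₖ₋₁ + qₖ₋₂:
  k=0: a=9, p=9, q=1
  k=1: a=2, p=19, q=2
  k=2: a=5, p=104, q=11
  k=3: a=3, p=331, q=35
  k=4: a=3, p=1097, q=116
  k=5: a=1, p=1428, q=151
  k=6: a=3, p=5381, q=569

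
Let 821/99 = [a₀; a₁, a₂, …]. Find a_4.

821 = 8·99 + 29   →  a_0 = 8
99 = 3·29 + 12   →  a_1 = 3
29 = 2·12 + 5   →  a_2 = 2
12 = 2·5 + 2   →  a_3 = 2
5 = 2·2 + 1   →  a_4 = 2

2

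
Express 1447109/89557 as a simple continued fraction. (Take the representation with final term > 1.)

1447109 = 16×89557 + 14197
89557 = 6×14197 + 4375
14197 = 3×4375 + 1072
4375 = 4×1072 + 87
1072 = 12×87 + 28
87 = 3×28 + 3
28 = 9×3 + 1
3 = 3×1 + 0  (stop)
So 1447109/89557 = [16; 6, 3, 4, 12, 3, 9, 3].

[16; 6, 3, 4, 12, 3, 9, 3]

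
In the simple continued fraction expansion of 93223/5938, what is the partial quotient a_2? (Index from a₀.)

2

93223 = 15·5938 + 4153   →  a_0 = 15
5938 = 1·4153 + 1785   →  a_1 = 1
4153 = 2·1785 + 583   →  a_2 = 2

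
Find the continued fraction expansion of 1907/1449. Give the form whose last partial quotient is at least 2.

1907 = 1×1449 + 458
1449 = 3×458 + 75
458 = 6×75 + 8
75 = 9×8 + 3
8 = 2×3 + 2
3 = 1×2 + 1
2 = 2×1 + 0  (stop)
So 1907/1449 = [1; 3, 6, 9, 2, 1, 2].

[1; 3, 6, 9, 2, 1, 2]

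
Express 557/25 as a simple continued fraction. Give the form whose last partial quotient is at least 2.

[22; 3, 1, 1, 3]

557 = 22×25 + 7
25 = 3×7 + 4
7 = 1×4 + 3
4 = 1×3 + 1
3 = 3×1 + 0  (stop)
So 557/25 = [22; 3, 1, 1, 3].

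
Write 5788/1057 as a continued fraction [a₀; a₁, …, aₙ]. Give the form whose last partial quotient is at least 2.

5788 = 5×1057 + 503
1057 = 2×503 + 51
503 = 9×51 + 44
51 = 1×44 + 7
44 = 6×7 + 2
7 = 3×2 + 1
2 = 2×1 + 0  (stop)
So 5788/1057 = [5; 2, 9, 1, 6, 3, 2].

[5; 2, 9, 1, 6, 3, 2]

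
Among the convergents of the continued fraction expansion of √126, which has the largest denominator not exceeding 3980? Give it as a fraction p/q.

√126 = [11; 4, 2, 4, 22, …] (period length 4).
Convergents:
  p_0/q_0 = 11/1
  p_1/q_1 = 45/4
  p_2/q_2 = 101/9
  p_3/q_3 = 449/40
  p_4/q_4 = 9979/889
  p_5/q_5 = 40365/3596
  p_6/q_6 = 90709/8081
q_5 = 3596 ≤ 3980 < 8081 = q_6, so the answer is 40365/3596.

40365/3596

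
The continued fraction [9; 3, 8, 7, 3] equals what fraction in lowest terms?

5210/559

Using pₖ = aₖpₖ₋₁ + pₖ₋₂ and qₖ = aₖqₖ₋₁ + qₖ₋₂:
  k=0: a=9, p=9, q=1
  k=1: a=3, p=28, q=3
  k=2: a=8, p=233, q=25
  k=3: a=7, p=1659, q=178
  k=4: a=3, p=5210, q=559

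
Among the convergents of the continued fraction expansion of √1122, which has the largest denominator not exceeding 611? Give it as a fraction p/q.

√1122 = [33; 2, 66, …] (period length 2).
Convergents:
  p_0/q_0 = 33/1
  p_1/q_1 = 67/2
  p_2/q_2 = 4455/133
  p_3/q_3 = 8977/268
  p_4/q_4 = 596937/17821
q_3 = 268 ≤ 611 < 17821 = q_4, so the answer is 8977/268.

8977/268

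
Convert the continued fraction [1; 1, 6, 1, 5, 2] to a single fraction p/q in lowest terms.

Fold from the inside: start with 2/1.
  5 + 1/2 = 11/2
  1 + 2/11 = 13/11
  6 + 11/13 = 89/13
  1 + 13/89 = 102/89
  1 + 89/102 = 191/102

191/102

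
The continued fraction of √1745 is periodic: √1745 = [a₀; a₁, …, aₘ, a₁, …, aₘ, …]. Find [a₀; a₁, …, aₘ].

[41; 1, 3, 2, 2, 3, 1, 82]

a₀ = ⌊√1745⌋ = 41.
With m₀=0, d₀=1 and mₖ₊₁ = dₖaₖ − mₖ, dₖ₊₁ = (n − mₖ₊₁²)/dₖ, aₖ₊₁ = ⌊(a₀+mₖ₊₁)/dₖ₊₁⌋:
  k=1: m=41, d=64, a=1
  k=2: m=23, d=19, a=3
  k=3: m=34, d=31, a=2
  k=4: m=28, d=31, a=2
  k=5: m=34, d=19, a=3
  k=6: m=23, d=64, a=1
  k=7: m=41, d=1, a=82
d=1 and a=2a₀=82 at k=7, so the next step gives (m, d) = (41, 64) again — its k=1 value — and the period has length 7.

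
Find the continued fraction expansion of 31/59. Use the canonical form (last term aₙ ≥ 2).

31 = 0*59 + 31
59 = 1*31 + 28
31 = 1*28 + 3
28 = 9*3 + 1
3 = 3*1 + 0  (stop)
So 31/59 = [0; 1, 1, 9, 3].

[0; 1, 1, 9, 3]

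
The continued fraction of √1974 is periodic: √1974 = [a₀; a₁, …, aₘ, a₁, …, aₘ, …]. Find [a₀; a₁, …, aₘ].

a₀ = ⌊√1974⌋ = 44.
With m₀=0, d₀=1 and mₖ₊₁ = dₖaₖ − mₖ, dₖ₊₁ = (n − mₖ₊₁²)/dₖ, aₖ₊₁ = ⌊(a₀+mₖ₊₁)/dₖ₊₁⌋:
  k=1: m=44, d=38, a=2
  k=2: m=32, d=25, a=3
  k=3: m=43, d=5, a=17
  k=4: m=42, d=42, a=2
  k=5: m=42, d=5, a=17
  k=6: m=43, d=25, a=3
  k=7: m=32, d=38, a=2
  k=8: m=44, d=1, a=88
d=1 and a=2a₀=88 at k=8, so the next step gives (m, d) = (44, 38) again — its k=1 value — and the period has length 8.

[44; 2, 3, 17, 2, 17, 3, 2, 88]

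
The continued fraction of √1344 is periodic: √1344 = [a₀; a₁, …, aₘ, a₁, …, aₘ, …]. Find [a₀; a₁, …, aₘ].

a₀ = ⌊√1344⌋ = 36.

[36; 1, 1, 1, 17, 1, 1, 1, 72]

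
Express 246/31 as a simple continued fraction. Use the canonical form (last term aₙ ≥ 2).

[7; 1, 14, 2]

246 = 7*31 + 29
31 = 1*29 + 2
29 = 14*2 + 1
2 = 2*1 + 0  (stop)
So 246/31 = [7; 1, 14, 2].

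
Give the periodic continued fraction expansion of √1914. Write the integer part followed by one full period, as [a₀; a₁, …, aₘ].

[43; 1, 2, 1, 86]

a₀ = ⌊√1914⌋ = 43.
With m₀=0, d₀=1 and mₖ₊₁ = dₖaₖ − mₖ, dₖ₊₁ = (n − mₖ₊₁²)/dₖ, aₖ₊₁ = ⌊(a₀+mₖ₊₁)/dₖ₊₁⌋:
  k=1: m=43, d=65, a=1
  k=2: m=22, d=22, a=2
  k=3: m=22, d=65, a=1
  k=4: m=43, d=1, a=86
d=1 and a=2a₀=86 at k=4, so the next step gives (m, d) = (43, 65) again — its k=1 value — and the period has length 4.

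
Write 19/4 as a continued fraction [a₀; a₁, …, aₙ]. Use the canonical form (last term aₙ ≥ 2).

[4; 1, 3]

19 = 4*4 + 3
4 = 1*3 + 1
3 = 3*1 + 0  (stop)
So 19/4 = [4; 1, 3].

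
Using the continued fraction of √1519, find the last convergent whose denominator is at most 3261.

118521/3041

√1519 = [38; 1, 37, 1, 76, …] (period length 4).
Convergents:
  p_0/q_0 = 38/1
  p_1/q_1 = 39/1
  p_2/q_2 = 1481/38
  p_3/q_3 = 1520/39
  p_4/q_4 = 117001/3002
  p_5/q_5 = 118521/3041
  p_6/q_6 = 4502278/115519
q_5 = 3041 ≤ 3261 < 115519 = q_6, so the answer is 118521/3041.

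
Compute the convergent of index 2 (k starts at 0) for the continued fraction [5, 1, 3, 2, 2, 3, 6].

Using pₖ = aₖpₖ₋₁ + pₖ₋₂, qₖ = aₖqₖ₋₁ + qₖ₋₂ (with p₋₁=1, p₋₂=0, q₋₁=0, q₋₂=1):
  k=0: a=5, p=5, q=1
  k=1: a=1, p=6, q=1
  k=2: a=3, p=23, q=4

23/4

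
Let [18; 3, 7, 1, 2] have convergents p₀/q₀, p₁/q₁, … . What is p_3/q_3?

Using pₖ = aₖpₖ₋₁ + pₖ₋₂, qₖ = aₖqₖ₋₁ + qₖ₋₂ (with p₋₁=1, p₋₂=0, q₋₁=0, q₋₂=1):
  k=0: a=18, p=18, q=1
  k=1: a=3, p=55, q=3
  k=2: a=7, p=403, q=22
  k=3: a=1, p=458, q=25

458/25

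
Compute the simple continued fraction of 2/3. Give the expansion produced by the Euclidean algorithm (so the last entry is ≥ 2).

2 = 0×3 + 2
3 = 1×2 + 1
2 = 2×1 + 0  (stop)
So 2/3 = [0; 1, 2].

[0; 1, 2]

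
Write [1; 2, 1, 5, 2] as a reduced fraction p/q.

50/37

Fold from the inside: start with 2/1.
  5 + 1/2 = 11/2
  1 + 2/11 = 13/11
  2 + 11/13 = 37/13
  1 + 13/37 = 50/37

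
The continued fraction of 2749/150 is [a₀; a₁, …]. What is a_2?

16

2749 = 18·150 + 49   →  a_0 = 18
150 = 3·49 + 3   →  a_1 = 3
49 = 16·3 + 1   →  a_2 = 16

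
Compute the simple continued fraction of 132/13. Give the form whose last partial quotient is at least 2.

132 = 10·13 + 2
13 = 6·2 + 1
2 = 2·1 + 0  (stop)
So 132/13 = [10; 6, 2].

[10; 6, 2]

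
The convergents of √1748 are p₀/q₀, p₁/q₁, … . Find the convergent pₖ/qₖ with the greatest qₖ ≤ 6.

209/5

√1748 = [41; 1, 4, 4, 4, 1, 82, …] (period length 6).
Convergents:
  p_0/q_0 = 41/1
  p_1/q_1 = 42/1
  p_2/q_2 = 209/5
  p_3/q_3 = 878/21
q_2 = 5 ≤ 6 < 21 = q_3, so the answer is 209/5.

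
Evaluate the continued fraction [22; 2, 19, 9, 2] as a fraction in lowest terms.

16753/745

Using pₖ = aₖpₖ₋₁ + pₖ₋₂ and qₖ = aₖqₖ₋₁ + qₖ₋₂:
  k=0: a=22, p=22, q=1
  k=1: a=2, p=45, q=2
  k=2: a=19, p=877, q=39
  k=3: a=9, p=7938, q=353
  k=4: a=2, p=16753, q=745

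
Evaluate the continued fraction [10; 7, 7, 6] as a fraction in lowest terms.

3113/307

Fold from the inside: start with 6/1.
  7 + 1/6 = 43/6
  7 + 6/43 = 307/43
  10 + 43/307 = 3113/307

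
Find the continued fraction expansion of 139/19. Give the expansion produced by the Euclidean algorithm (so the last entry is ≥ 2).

[7; 3, 6]

139 = 7·19 + 6
19 = 3·6 + 1
6 = 6·1 + 0  (stop)
So 139/19 = [7; 3, 6].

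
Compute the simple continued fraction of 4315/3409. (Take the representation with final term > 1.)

[1; 3, 1, 3, 4, 1, 2, 15]

4315 = 1·3409 + 906
3409 = 3·906 + 691
906 = 1·691 + 215
691 = 3·215 + 46
215 = 4·46 + 31
46 = 1·31 + 15
31 = 2·15 + 1
15 = 15·1 + 0  (stop)
So 4315/3409 = [1; 3, 1, 3, 4, 1, 2, 15].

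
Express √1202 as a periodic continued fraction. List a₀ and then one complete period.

a₀ = ⌊√1202⌋ = 34.
With m₀=0, d₀=1 and mₖ₊₁ = dₖaₖ − mₖ, dₖ₊₁ = (n − mₖ₊₁²)/dₖ, aₖ₊₁ = ⌊(a₀+mₖ₊₁)/dₖ₊₁⌋:
  k=1: m=34, d=46, a=1
  k=2: m=12, d=23, a=2
  k=3: m=34, d=2, a=34
  k=4: m=34, d=23, a=2
  k=5: m=12, d=46, a=1
  k=6: m=34, d=1, a=68
d=1 and a=2a₀=68 at k=6, so the next step gives (m, d) = (34, 46) again — its k=1 value — and the period has length 6.

[34; 1, 2, 34, 2, 1, 68]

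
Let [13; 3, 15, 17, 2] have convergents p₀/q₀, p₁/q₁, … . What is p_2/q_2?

613/46

Using pₖ = aₖpₖ₋₁ + pₖ₋₂, qₖ = aₖqₖ₋₁ + qₖ₋₂ (with p₋₁=1, p₋₂=0, q₋₁=0, q₋₂=1):
  k=0: a=13, p=13, q=1
  k=1: a=3, p=40, q=3
  k=2: a=15, p=613, q=46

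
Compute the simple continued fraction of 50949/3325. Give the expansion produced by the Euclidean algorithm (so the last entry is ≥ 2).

[15; 3, 10, 2, 2, 1, 14]

50949 = 15·3325 + 1074
3325 = 3·1074 + 103
1074 = 10·103 + 44
103 = 2·44 + 15
44 = 2·15 + 14
15 = 1·14 + 1
14 = 14·1 + 0  (stop)
So 50949/3325 = [15; 3, 10, 2, 2, 1, 14].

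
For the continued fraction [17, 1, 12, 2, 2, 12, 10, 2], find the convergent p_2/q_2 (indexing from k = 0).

233/13

Using pₖ = aₖpₖ₋₁ + pₖ₋₂, qₖ = aₖqₖ₋₁ + qₖ₋₂ (with p₋₁=1, p₋₂=0, q₋₁=0, q₋₂=1):
  k=0: a=17, p=17, q=1
  k=1: a=1, p=18, q=1
  k=2: a=12, p=233, q=13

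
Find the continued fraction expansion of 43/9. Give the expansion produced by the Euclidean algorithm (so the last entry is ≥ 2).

43 = 4·9 + 7
9 = 1·7 + 2
7 = 3·2 + 1
2 = 2·1 + 0  (stop)
So 43/9 = [4; 1, 3, 2].

[4; 1, 3, 2]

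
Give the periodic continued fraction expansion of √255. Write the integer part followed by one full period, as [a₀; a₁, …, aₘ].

a₀ = ⌊√255⌋ = 15.
With m₀=0, d₀=1 and mₖ₊₁ = dₖaₖ − mₖ, dₖ₊₁ = (n − mₖ₊₁²)/dₖ, aₖ₊₁ = ⌊(a₀+mₖ₊₁)/dₖ₊₁⌋:
  k=1: m=15, d=30, a=1
  k=2: m=15, d=1, a=30
d=1 and a=2a₀=30 at k=2, so the next step gives (m, d) = (15, 30) again — its k=1 value — and the period has length 2.

[15; 1, 30]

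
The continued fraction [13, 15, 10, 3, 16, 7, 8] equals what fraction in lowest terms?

5738261/439167

Using pₖ = aₖpₖ₋₁ + pₖ₋₂ and qₖ = aₖqₖ₋₁ + qₖ₋₂:
  k=0: a=13, p=13, q=1
  k=1: a=15, p=196, q=15
  k=2: a=10, p=1973, q=151
  k=3: a=3, p=6115, q=468
  k=4: a=16, p=99813, q=7639
  k=5: a=7, p=704806, q=53941
  k=6: a=8, p=5738261, q=439167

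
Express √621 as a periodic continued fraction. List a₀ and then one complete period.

[24; 1, 11, 2, 11, 1, 48]

a₀ = ⌊√621⌋ = 24.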